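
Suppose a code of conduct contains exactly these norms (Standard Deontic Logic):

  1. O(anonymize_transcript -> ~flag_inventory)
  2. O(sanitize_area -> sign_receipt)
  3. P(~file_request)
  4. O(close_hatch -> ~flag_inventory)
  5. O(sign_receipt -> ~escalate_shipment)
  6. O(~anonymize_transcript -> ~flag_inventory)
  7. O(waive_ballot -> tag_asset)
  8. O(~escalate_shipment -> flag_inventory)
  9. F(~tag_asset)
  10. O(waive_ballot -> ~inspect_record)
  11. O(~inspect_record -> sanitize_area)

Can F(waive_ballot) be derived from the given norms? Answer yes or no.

Premises 1 and 6 cover both cases: O(anonymize_transcript -> ~flag_inventory) and O(~anonymize_transcript -> ~flag_inventory). Since anonymize_transcript ∨ ~anonymize_transcript is a tautology, O(~flag_inventory) follows.
Premise 8, O(~escalate_shipment -> flag_inventory), contraposes to O(~flag_inventory -> escalate_shipment); with O(~flag_inventory) we get O(escalate_shipment).
Premise 5, O(sign_receipt -> ~escalate_shipment), contraposes to O(escalate_shipment -> ~sign_receipt); with O(escalate_shipment) we get O(~sign_receipt).
Premise 2 is O(sanitize_area -> sign_receipt); contrapositively O(~sign_receipt -> ~sanitize_area). Since O(~sign_receipt) holds, K gives O(~sanitize_area).
Premise 11 is O(~inspect_record -> sanitize_area); contrapositively O(~sanitize_area -> inspect_record). Since O(~sanitize_area) holds, K gives O(inspect_record).
The contrapositive of premise 10 (O(waive_ballot -> ~inspect_record)) is O(inspect_record -> ~waive_ballot), and O(inspect_record) is already established, so O(~waive_ballot).
Premises 3, 4, 7, 9 do not contribute to this derivation.
So O(~waive_ballot) holds, i.e. F(waive_ballot). The claim follows.

Yes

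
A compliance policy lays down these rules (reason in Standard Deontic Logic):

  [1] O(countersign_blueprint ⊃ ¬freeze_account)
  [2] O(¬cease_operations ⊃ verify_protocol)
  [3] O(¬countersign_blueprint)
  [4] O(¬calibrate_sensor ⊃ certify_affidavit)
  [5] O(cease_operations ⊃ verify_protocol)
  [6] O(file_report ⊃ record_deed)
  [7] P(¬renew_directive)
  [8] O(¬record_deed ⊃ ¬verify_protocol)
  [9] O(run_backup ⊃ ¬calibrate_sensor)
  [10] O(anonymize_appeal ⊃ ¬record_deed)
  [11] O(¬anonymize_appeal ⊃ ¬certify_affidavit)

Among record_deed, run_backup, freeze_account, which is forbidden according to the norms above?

Premises 2 and 5 are O(¬cease_operations ⊃ verify_protocol) and O(cease_operations ⊃ verify_protocol); every ideal world satisfies ¬cease_operations or cease_operations, so in either case verify_protocol holds — hence O(verify_protocol).
Premise 8, O(¬record_deed ⊃ ¬verify_protocol), contraposes to O(verify_protocol ⊃ record_deed); with O(verify_protocol) we get O(record_deed).
Premise 10 is O(anonymize_appeal ⊃ ¬record_deed); contrapositively O(record_deed ⊃ ¬anonymize_appeal). Since O(record_deed) holds, K gives O(¬anonymize_appeal).
Applying K to premise 11 (O(¬anonymize_appeal ⊃ ¬certify_affidavit)) and O(¬anonymize_appeal) yields O(¬certify_affidavit).
Premise 4 is O(¬calibrate_sensor ⊃ certify_affidavit); contrapositively O(¬certify_affidavit ⊃ calibrate_sensor). Since O(¬certify_affidavit) holds, K gives O(calibrate_sensor).
Premise 9 is O(run_backup ⊃ ¬calibrate_sensor); contrapositively O(calibrate_sensor ⊃ ¬run_backup). Since O(calibrate_sensor) holds, K gives O(¬run_backup).
So O(¬run_backup) holds, i.e. run_backup is forbidden. None of the other listed options is forbidden under the premises.

run_backup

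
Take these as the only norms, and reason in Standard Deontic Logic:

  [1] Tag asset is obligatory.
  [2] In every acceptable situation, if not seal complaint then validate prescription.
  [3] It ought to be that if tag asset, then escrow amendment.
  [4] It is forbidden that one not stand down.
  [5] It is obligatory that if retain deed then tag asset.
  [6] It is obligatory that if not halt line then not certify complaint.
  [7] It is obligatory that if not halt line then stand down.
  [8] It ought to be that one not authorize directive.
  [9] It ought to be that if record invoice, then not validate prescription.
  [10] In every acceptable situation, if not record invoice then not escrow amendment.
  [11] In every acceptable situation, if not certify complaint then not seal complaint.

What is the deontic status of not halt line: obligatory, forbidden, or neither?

From premise 1 we have O(tag_asset).
Applying K to premise 3 (O(tag_asset → escrow_amendment)) and O(tag_asset) yields O(escrow_amendment).
Premise 10 is O(¬record_invoice → ¬escrow_amendment); contrapositively O(escrow_amendment → record_invoice). Since O(escrow_amendment) holds, K gives O(record_invoice).
From O(record_invoice) and premise 9, O(record_invoice → ¬validate_prescription), we obtain O(¬validate_prescription).
Premise 2 is O(¬seal_complaint → validate_prescription); contrapositively O(¬validate_prescription → seal_complaint). Since O(¬validate_prescription) holds, K gives O(seal_complaint).
Premise 11, O(¬certify_complaint → ¬seal_complaint), contraposes to O(seal_complaint → certify_complaint); with O(seal_complaint) we get O(certify_complaint).
The contrapositive of premise 6 (O(¬halt_line → ¬certify_complaint)) is O(certify_complaint → halt_line), and O(certify_complaint) is already established, so O(halt_line).
Premises 4, 5, 7, 8 do not contribute to this derivation.
Thus O(halt_line), which is F(¬halt_line): ¬halt_line is forbidden.

Forbidden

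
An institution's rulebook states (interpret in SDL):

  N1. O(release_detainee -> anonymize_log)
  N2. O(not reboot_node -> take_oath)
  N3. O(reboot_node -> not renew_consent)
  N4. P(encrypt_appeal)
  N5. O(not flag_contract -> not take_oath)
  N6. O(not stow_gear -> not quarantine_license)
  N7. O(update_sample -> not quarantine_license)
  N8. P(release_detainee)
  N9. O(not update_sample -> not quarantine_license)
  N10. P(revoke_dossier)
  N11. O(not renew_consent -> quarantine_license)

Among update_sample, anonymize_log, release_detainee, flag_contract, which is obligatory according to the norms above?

Premises 9 and 7 are O(not update_sample -> not quarantine_license) and O(update_sample -> not quarantine_license); every ideal world satisfies not update_sample or update_sample, so in either case not quarantine_license holds — hence O(not quarantine_license).
Premise 11 is O(not renew_consent -> quarantine_license); contrapositively O(not quarantine_license -> renew_consent). Since O(not quarantine_license) holds, K gives O(renew_consent).
Premise 3, O(reboot_node -> not renew_consent), contraposes to O(renew_consent -> not reboot_node); with O(renew_consent) we get O(not reboot_node).
With premise 2, O(not reboot_node -> take_oath), the K-axiom yields O(take_oath).
Premise 5 is O(not flag_contract -> not take_oath); contrapositively O(take_oath -> flag_contract). Since O(take_oath) holds, K gives O(flag_contract).
So O(flag_contract) holds — flag_contract is obligatory. None of the other listed options is made obligatory by any chain of premises.

flag_contract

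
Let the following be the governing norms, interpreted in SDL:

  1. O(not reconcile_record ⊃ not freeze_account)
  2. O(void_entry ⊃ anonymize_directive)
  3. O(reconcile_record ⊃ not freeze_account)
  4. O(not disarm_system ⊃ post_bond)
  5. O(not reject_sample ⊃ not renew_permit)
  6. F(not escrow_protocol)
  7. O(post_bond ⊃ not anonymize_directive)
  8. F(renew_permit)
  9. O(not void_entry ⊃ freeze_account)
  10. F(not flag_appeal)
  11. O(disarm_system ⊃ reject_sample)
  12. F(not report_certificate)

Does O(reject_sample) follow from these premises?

By case analysis on not reconcile_record: premise 1 gives O(not reconcile_record ⊃ not freeze_account) and premise 3 gives O(reconcile_record ⊃ not freeze_account), so O(not freeze_account) either way.
Premise 9, O(not void_entry ⊃ freeze_account), contraposes to O(not freeze_account ⊃ void_entry); with O(not freeze_account) we get O(void_entry).
With premise 2, O(void_entry ⊃ anonymize_directive), the K-axiom yields O(anonymize_directive).
Premise 7, O(post_bond ⊃ not anonymize_directive), contraposes to O(anonymize_directive ⊃ not post_bond); with O(anonymize_directive) we get O(not post_bond).
The contrapositive of premise 4 (O(not disarm_system ⊃ post_bond)) is O(not post_bond ⊃ disarm_system), and O(not post_bond) is already established, so O(disarm_system).
From O(disarm_system) and premise 11, O(disarm_system ⊃ reject_sample), we obtain O(reject_sample).
Premises 5, 6, 8, 10, 12 do not contribute to this derivation.
So O(reject_sample) follows.

Yes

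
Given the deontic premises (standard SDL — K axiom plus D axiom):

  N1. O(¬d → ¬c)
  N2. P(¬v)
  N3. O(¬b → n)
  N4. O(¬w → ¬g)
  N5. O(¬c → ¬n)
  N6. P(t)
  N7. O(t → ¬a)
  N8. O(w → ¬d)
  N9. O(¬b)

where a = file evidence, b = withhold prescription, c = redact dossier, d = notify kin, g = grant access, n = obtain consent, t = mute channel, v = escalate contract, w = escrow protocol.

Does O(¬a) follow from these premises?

Premise 7 is O(t → ¬a), but O(t) is not derivable from the premises (the permission P(t) asserts only ¬O(¬t), not O(t)), so it does not yield O(¬a).
No other premise forces O(¬a). An ideal world satisfying every premise can still have ¬a false, so O(¬a) is not derivable.

No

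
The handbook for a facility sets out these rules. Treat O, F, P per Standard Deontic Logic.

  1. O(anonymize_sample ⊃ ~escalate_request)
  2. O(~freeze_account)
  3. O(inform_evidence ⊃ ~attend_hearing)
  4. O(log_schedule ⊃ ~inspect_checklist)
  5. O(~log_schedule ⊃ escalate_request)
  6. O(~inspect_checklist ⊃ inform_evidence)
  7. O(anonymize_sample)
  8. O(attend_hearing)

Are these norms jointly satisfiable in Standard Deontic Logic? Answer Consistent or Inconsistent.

Premise 8 states O(attend_hearing) outright.
Premise 3, O(inform_evidence ⊃ ~attend_hearing), contraposes to O(attend_hearing ⊃ ~inform_evidence); with O(attend_hearing) we get O(~inform_evidence).
Premise 6 is O(~inspect_checklist ⊃ inform_evidence); contrapositively O(~inform_evidence ⊃ inspect_checklist). Since O(~inform_evidence) holds, K gives O(inspect_checklist).
Premise 4 is O(log_schedule ⊃ ~inspect_checklist); contrapositively O(inspect_checklist ⊃ ~log_schedule). Since O(inspect_checklist) holds, K gives O(~log_schedule).
Premise 5 is O(~log_schedule ⊃ escalate_request); since O(~log_schedule), deontic closure gives O(escalate_request).
The contrapositive of premise 1 (O(anonymize_sample ⊃ ~escalate_request)) is O(escalate_request ⊃ ~anonymize_sample), and O(escalate_request) is already established, so O(~anonymize_sample).
But premise 7 directly asserts O(anonymize_sample).
We now have both O(~anonymize_sample) and O(anonymize_sample) — anonymize_sample is simultaneously obligatory and forbidden, violating the D-axiom.

Inconsistent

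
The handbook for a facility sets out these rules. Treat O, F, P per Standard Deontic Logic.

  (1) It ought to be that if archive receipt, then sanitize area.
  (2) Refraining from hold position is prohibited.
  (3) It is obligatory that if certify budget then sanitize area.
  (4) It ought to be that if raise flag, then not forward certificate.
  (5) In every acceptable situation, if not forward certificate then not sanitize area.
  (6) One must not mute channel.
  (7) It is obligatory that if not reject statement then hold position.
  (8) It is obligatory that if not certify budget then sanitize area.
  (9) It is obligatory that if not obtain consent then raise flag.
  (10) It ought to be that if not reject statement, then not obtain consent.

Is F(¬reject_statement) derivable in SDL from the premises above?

Yes

Premises 3 and 8 are O(certify_budget → sanitize_area) and O(¬certify_budget → sanitize_area); every ideal world satisfies certify_budget or ¬certify_budget, so in either case sanitize_area holds — hence O(sanitize_area).
The contrapositive of premise 5 (O(¬forward_certificate → ¬sanitize_area)) is O(sanitize_area → forward_certificate), and O(sanitize_area) is already established, so O(forward_certificate).
Premise 4, O(raise_flag → ¬forward_certificate), contraposes to O(forward_certificate → ¬raise_flag); with O(forward_certificate) we get O(¬raise_flag).
The contrapositive of premise 9 (O(¬obtain_consent → raise_flag)) is O(¬raise_flag → obtain_consent), and O(¬raise_flag) is already established, so O(obtain_consent).
Premise 10, O(¬reject_statement → ¬obtain_consent), contraposes to O(obtain_consent → reject_statement); with O(obtain_consent) we get O(reject_statement).
Premises 1, 2, 6, 7 do not contribute to this derivation.
So O(reject_statement) holds, i.e. F(¬reject_statement). The claim follows.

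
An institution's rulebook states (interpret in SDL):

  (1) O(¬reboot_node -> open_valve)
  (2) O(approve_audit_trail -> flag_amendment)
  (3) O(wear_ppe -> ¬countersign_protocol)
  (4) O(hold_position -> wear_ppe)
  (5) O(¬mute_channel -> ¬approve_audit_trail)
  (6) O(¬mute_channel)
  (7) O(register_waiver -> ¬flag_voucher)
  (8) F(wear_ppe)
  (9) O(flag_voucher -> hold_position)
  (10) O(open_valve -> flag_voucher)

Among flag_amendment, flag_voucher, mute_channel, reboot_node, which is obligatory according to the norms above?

reboot_node

F(wear_ppe) at premise 8 means O(¬wear_ppe).
The contrapositive of premise 4 (O(hold_position -> wear_ppe)) is O(¬wear_ppe -> ¬hold_position), and O(¬wear_ppe) is already established, so O(¬hold_position).
Premise 9, O(flag_voucher -> hold_position), contraposes to O(¬hold_position -> ¬flag_voucher); with O(¬hold_position) we get O(¬flag_voucher).
Premise 10, O(open_valve -> flag_voucher), contraposes to O(¬flag_voucher -> ¬open_valve); with O(¬flag_voucher) we get O(¬open_valve).
The contrapositive of premise 1 (O(¬reboot_node -> open_valve)) is O(¬open_valve -> reboot_node), and O(¬open_valve) is already established, so O(reboot_node).
So O(reboot_node) holds — reboot_node is obligatory. None of the other listed options is made obligatory by any chain of premises.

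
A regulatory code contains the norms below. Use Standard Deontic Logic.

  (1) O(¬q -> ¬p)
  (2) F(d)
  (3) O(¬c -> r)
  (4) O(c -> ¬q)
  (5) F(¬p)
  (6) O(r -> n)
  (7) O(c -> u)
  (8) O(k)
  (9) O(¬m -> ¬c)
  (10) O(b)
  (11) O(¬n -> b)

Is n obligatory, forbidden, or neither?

Obligatory

Premise 5, F(¬p), is equivalent to O(p).
The contrapositive of premise 1 (O(¬q -> ¬p)) is O(p -> q), and O(p) is already established, so O(q).
The contrapositive of premise 4 (O(c -> ¬q)) is O(q -> ¬c), and O(q) is already established, so O(¬c).
With premise 3, O(¬c -> r), the K-axiom yields O(r).
From O(r) and premise 6, O(r -> n), we obtain O(n).
Premises 2, 7, 8, 9, 10, 11 do not contribute to this derivation.
Hence n is obligatory.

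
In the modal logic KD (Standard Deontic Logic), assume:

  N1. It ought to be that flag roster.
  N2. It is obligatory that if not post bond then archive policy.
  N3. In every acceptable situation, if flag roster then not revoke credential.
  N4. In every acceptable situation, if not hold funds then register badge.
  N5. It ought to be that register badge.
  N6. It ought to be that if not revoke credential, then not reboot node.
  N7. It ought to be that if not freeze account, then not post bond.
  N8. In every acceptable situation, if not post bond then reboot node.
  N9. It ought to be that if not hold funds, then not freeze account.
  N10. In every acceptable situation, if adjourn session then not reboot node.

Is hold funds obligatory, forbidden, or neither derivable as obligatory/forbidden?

From premise 1 we have O(flag_roster).
Applying K to premise 3 (O(flag_roster → ¬revoke_credential)) and O(flag_roster) yields O(¬revoke_credential).
Premise 6 is O(¬revoke_credential → ¬reboot_node); since O(¬revoke_credential), deontic closure gives O(¬reboot_node).
Premise 8, O(¬post_bond → reboot_node), contraposes to O(¬reboot_node → post_bond); with O(¬reboot_node) we get O(post_bond).
The contrapositive of premise 7 (O(¬freeze_account → ¬post_bond)) is O(post_bond → freeze_account), and O(post_bond) is already established, so O(freeze_account).
Premise 9 is O(¬hold_funds → ¬freeze_account); contrapositively O(freeze_account → hold_funds). Since O(freeze_account) holds, K gives O(hold_funds).
Premises 2, 4, 5, 10 do not contribute to this derivation.
Hence hold_funds is obligatory.

Obligatory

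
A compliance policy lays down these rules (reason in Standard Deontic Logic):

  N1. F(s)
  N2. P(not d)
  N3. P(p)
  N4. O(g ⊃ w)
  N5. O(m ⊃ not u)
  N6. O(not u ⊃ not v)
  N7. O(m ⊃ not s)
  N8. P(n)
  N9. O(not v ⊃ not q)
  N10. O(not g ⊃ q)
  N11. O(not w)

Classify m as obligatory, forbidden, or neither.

Forbidden

From premise 11 we have O(not w).
The contrapositive of premise 4 (O(g ⊃ w)) is O(not w ⊃ not g), and O(not w) is already established, so O(not g).
With premise 10, O(not g ⊃ q), the K-axiom yields O(q).
Premise 9, O(not v ⊃ not q), contraposes to O(q ⊃ v); with O(q) we get O(v).
The contrapositive of premise 6 (O(not u ⊃ not v)) is O(v ⊃ u), and O(v) is already established, so O(u).
Premise 5 is O(m ⊃ not u); contrapositively O(u ⊃ not m). Since O(u) holds, K gives O(not m).
Premises 1, 2, 3, 7, 8 do not contribute to this derivation.
Thus O(not m), which is F(m): m is forbidden.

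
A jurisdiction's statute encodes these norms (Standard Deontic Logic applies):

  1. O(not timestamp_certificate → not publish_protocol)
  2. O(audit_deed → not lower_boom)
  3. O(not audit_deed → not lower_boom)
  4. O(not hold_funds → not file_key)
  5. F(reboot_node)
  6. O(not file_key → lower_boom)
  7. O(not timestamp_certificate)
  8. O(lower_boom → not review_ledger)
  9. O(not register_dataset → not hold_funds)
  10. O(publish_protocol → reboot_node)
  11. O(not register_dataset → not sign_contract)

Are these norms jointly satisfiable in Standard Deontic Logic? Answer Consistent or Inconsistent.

Consistent

Premise 10 is O(publish_protocol → reboot_node), but O(publish_protocol) is not derivable from the premises, so it does not yield O(reboot_node).
So O(reboot_node) is not derivable, and the apparent clash with O(not reboot_node) does not arise.
A world satisfying every obligation exists (e.g. audit_deed=false, file_key=true, hold_funds=true, lower_boom=false, publish_protocol=false, reboot_node=false, register_dataset=true, review_ledger=false, sign_contract=false, timestamp_certificate=false); no atom is both obligatory and forbidden, so the set is consistent.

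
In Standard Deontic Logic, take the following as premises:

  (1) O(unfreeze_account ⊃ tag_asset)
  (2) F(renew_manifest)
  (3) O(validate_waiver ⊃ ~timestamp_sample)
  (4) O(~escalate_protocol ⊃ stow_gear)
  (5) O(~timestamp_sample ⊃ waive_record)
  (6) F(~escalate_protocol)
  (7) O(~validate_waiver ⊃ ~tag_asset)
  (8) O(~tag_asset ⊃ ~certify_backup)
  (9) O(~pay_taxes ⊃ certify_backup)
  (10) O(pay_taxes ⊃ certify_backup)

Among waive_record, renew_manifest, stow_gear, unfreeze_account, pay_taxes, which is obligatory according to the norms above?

Premises 9 and 10 are O(~pay_taxes ⊃ certify_backup) and O(pay_taxes ⊃ certify_backup); every ideal world satisfies ~pay_taxes or pay_taxes, so in either case certify_backup holds — hence O(certify_backup).
Premise 8, O(~tag_asset ⊃ ~certify_backup), contraposes to O(certify_backup ⊃ tag_asset); with O(certify_backup) we get O(tag_asset).
Premise 7, O(~validate_waiver ⊃ ~tag_asset), contraposes to O(tag_asset ⊃ validate_waiver); with O(tag_asset) we get O(validate_waiver).
Applying K to premise 3 (O(validate_waiver ⊃ ~timestamp_sample)) and O(validate_waiver) yields O(~timestamp_sample).
From O(~timestamp_sample) and premise 5, O(~timestamp_sample ⊃ waive_record), we obtain O(waive_record).
So O(waive_record) holds — waive_record is obligatory. None of the other listed options is made obligatory by any chain of premises.

waive_record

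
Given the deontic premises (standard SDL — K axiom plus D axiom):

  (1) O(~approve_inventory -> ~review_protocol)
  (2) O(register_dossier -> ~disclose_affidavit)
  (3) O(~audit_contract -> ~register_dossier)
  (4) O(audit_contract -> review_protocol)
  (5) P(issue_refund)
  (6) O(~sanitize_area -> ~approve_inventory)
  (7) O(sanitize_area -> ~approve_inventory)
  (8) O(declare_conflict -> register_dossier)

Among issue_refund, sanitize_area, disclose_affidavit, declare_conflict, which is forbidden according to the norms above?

declare_conflict

By case analysis on ~sanitize_area: premise 6 gives O(~sanitize_area -> ~approve_inventory) and premise 7 gives O(sanitize_area -> ~approve_inventory), so O(~approve_inventory) either way.
From O(~approve_inventory) and premise 1, O(~approve_inventory -> ~review_protocol), we obtain O(~review_protocol).
Premise 4 is O(audit_contract -> review_protocol); contrapositively O(~review_protocol -> ~audit_contract). Since O(~review_protocol) holds, K gives O(~audit_contract).
Premise 3 is O(~audit_contract -> ~register_dossier); since O(~audit_contract), deontic closure gives O(~register_dossier).
Premise 8 is O(declare_conflict -> register_dossier); contrapositively O(~register_dossier -> ~declare_conflict). Since O(~register_dossier) holds, K gives O(~declare_conflict).
So O(~declare_conflict) holds, i.e. declare_conflict is forbidden. None of the other listed options is forbidden under the premises.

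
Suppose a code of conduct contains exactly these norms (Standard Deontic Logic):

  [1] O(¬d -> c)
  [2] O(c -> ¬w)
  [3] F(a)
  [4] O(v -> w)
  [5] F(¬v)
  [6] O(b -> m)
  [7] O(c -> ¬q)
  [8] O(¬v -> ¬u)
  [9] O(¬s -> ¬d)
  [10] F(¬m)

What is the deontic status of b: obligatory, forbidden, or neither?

Neither

Premise 6 is O(b -> m); even if O(m) held, inferring O(b) would be affirming the consequent — invalid.
No premise or chain of K-axiom applications forces O(b), and none forces O(¬b). So b is neither obligatory nor forbidden under these norms.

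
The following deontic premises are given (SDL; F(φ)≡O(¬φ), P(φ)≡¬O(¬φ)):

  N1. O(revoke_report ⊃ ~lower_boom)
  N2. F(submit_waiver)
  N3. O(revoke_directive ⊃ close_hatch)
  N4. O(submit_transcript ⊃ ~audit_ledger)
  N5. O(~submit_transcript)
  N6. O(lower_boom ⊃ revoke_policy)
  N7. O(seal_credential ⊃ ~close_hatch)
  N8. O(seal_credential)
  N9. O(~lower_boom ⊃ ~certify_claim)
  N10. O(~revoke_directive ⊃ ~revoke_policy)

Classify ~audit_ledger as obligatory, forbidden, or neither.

Neither

Premise 4 is O(submit_transcript ⊃ ~audit_ledger), but O(submit_transcript) is not derivable from the premises, so it does not yield O(~audit_ledger).
No premise or chain of K-axiom applications forces O(~audit_ledger), and none forces O(audit_ledger). So ~audit_ledger is neither obligatory nor forbidden under these norms.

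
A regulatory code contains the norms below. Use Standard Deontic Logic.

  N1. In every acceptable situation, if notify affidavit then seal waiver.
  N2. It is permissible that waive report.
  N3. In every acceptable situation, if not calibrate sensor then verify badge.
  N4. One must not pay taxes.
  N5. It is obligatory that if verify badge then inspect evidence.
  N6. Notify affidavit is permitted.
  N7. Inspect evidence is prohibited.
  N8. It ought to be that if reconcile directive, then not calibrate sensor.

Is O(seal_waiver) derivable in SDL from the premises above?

Premise 1 is O(notify_affidavit → seal_waiver), but O(notify_affidavit) is not derivable from the premises (the permission P(notify_affidavit) asserts only ¬O(¬notify_affidavit), not O(notify_affidavit)), so it does not yield O(seal_waiver).
No other premise forces O(seal_waiver). An ideal world satisfying every premise can still have seal_waiver false, so O(seal_waiver) is not derivable.

No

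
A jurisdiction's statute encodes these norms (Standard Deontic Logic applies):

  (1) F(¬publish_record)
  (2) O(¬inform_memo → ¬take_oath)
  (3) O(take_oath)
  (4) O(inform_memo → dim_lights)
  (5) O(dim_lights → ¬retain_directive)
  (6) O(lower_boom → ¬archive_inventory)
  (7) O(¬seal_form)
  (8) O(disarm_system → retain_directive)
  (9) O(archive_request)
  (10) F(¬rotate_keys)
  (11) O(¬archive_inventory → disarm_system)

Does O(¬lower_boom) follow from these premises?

Premise 3 states O(take_oath) outright.
Premise 2 is O(¬inform_memo → ¬take_oath); contrapositively O(take_oath → inform_memo). Since O(take_oath) holds, K gives O(inform_memo).
Applying K to premise 4 (O(inform_memo → dim_lights)) and O(inform_memo) yields O(dim_lights).
Premise 5 is O(dim_lights → ¬retain_directive); since O(dim_lights), deontic closure gives O(¬retain_directive).
Premise 8, O(disarm_system → retain_directive), contraposes to O(¬retain_directive → ¬disarm_system); with O(¬retain_directive) we get O(¬disarm_system).
The contrapositive of premise 11 (O(¬archive_inventory → disarm_system)) is O(¬disarm_system → archive_inventory), and O(¬disarm_system) is already established, so O(archive_inventory).
The contrapositive of premise 6 (O(lower_boom → ¬archive_inventory)) is O(archive_inventory → ¬lower_boom), and O(archive_inventory) is already established, so O(¬lower_boom).
Premises 1, 7, 9, 10 do not contribute to this derivation.
So O(¬lower_boom) follows.

Yes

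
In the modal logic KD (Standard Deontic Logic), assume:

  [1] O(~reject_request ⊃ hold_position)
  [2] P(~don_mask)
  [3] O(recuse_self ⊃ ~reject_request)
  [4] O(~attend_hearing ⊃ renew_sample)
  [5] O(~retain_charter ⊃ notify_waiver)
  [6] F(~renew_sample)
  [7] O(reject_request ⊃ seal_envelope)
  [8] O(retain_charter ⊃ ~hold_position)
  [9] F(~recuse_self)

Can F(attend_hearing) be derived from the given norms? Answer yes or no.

Premise 4 is O(~attend_hearing ⊃ renew_sample); even if O(renew_sample) held, inferring O(~attend_hearing) would be affirming the consequent — invalid.
No other premise forces O(~attend_hearing). An ideal world satisfying every premise can still have attend_hearing true, so F(attend_hearing) is not derivable.

No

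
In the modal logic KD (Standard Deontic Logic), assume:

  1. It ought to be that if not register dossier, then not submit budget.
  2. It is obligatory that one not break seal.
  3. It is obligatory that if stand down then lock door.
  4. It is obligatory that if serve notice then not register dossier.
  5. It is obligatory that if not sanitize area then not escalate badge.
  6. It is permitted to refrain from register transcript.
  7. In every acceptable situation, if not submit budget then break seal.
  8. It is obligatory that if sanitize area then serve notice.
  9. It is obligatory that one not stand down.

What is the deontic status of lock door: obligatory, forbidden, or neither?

Neither

Premise 3 is O(stand_down → lock_door), but O(stand_down) is not derivable from the premises, so it does not yield O(lock_door).
No premise or chain of K-axiom applications forces O(lock_door), and none forces O(¬lock_door). So lock_door is neither obligatory nor forbidden under these norms.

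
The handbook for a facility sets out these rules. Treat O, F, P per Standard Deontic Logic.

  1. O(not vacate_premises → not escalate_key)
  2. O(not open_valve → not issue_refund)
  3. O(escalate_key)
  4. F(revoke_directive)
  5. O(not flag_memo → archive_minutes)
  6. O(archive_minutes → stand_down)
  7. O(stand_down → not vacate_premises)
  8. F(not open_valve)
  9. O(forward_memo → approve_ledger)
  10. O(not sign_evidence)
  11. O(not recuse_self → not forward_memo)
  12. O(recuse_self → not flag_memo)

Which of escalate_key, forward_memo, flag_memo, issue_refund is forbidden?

forward_memo

Premise 3 gives O(escalate_key).
The contrapositive of premise 1 (O(not vacate_premises → not escalate_key)) is O(escalate_key → vacate_premises), and O(escalate_key) is already established, so O(vacate_premises).
Premise 7, O(stand_down → not vacate_premises), contraposes to O(vacate_premises → not stand_down); with O(vacate_premises) we get O(not stand_down).
Premise 6, O(archive_minutes → stand_down), contraposes to O(not stand_down → not archive_minutes); with O(not stand_down) we get O(not archive_minutes).
Premise 5, O(not flag_memo → archive_minutes), contraposes to O(not archive_minutes → flag_memo); with O(not archive_minutes) we get O(flag_memo).
Premise 12 is O(recuse_self → not flag_memo); contrapositively O(flag_memo → not recuse_self). Since O(flag_memo) holds, K gives O(not recuse_self).
Applying K to premise 11 (O(not recuse_self → not forward_memo)) and O(not recuse_self) yields O(not forward_memo).
So O(not forward_memo) holds, i.e. forward_memo is forbidden. None of the other listed options is forbidden under the premises.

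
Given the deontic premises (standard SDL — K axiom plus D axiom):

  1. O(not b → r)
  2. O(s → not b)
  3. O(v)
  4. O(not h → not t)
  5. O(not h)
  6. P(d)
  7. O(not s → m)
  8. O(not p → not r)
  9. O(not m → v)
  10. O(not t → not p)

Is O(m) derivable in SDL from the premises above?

Premise 5 gives O(not h).
With premise 4, O(not h → not t), the K-axiom yields O(not t).
Applying K to premise 10 (O(not t → not p)) and O(not t) yields O(not p).
Applying K to premise 8 (O(not p → not r)) and O(not p) yields O(not r).
The contrapositive of premise 1 (O(not b → r)) is O(not r → b), and O(not r) is already established, so O(b).
Premise 2 is O(s → not b); contrapositively O(b → not s). Since O(b) holds, K gives O(not s).
Applying K to premise 7 (O(not s → m)) and O(not s) yields O(m).
Premises 3, 6, 9 do not contribute to this derivation.
So O(m) follows.

Yes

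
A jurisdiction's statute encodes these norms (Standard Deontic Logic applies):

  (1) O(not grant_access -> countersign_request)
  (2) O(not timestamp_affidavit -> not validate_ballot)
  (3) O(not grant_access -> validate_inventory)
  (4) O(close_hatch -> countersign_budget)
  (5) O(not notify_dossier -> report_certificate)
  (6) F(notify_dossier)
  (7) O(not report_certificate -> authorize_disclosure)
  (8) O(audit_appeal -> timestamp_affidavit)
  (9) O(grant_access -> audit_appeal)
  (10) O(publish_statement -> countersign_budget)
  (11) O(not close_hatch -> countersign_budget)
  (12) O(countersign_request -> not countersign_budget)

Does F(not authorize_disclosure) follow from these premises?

Premise 7 is O(not report_certificate -> authorize_disclosure), but O(not report_certificate) is not derivable from the premises, so it does not yield O(authorize_disclosure).
No other premise forces O(authorize_disclosure). An ideal world satisfying every premise can still have not authorize_disclosure true, so F(not authorize_disclosure) is not derivable.

No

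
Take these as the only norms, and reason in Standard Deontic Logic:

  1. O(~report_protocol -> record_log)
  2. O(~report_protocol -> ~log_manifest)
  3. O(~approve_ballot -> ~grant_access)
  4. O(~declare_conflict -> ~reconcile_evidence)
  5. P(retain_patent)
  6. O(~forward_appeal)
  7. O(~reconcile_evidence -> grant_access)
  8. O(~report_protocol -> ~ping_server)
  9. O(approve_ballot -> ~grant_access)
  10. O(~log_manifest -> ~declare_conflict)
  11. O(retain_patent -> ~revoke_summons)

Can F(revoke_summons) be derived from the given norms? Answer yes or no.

No

Premise 11 is O(retain_patent -> ~revoke_summons), but O(retain_patent) is not derivable from the premises (the permission P(retain_patent) asserts only ~O(~retain_patent), not O(retain_patent)), so it does not yield O(~revoke_summons).
No other premise forces O(~revoke_summons). An ideal world satisfying every premise can still have revoke_summons true, so F(revoke_summons) is not derivable.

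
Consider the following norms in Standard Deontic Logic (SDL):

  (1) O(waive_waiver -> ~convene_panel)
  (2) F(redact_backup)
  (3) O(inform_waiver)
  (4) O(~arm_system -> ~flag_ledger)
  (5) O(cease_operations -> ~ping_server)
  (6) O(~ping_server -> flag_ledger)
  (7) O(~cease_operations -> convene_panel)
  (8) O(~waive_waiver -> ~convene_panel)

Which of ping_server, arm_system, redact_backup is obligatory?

Premises 1 and 8 are O(waive_waiver -> ~convene_panel) and O(~waive_waiver -> ~convene_panel); every ideal world satisfies waive_waiver or ~waive_waiver, so in either case ~convene_panel holds — hence O(~convene_panel).
The contrapositive of premise 7 (O(~cease_operations -> convene_panel)) is O(~convene_panel -> cease_operations), and O(~convene_panel) is already established, so O(cease_operations).
With premise 5, O(cease_operations -> ~ping_server), the K-axiom yields O(~ping_server).
With premise 6, O(~ping_server -> flag_ledger), the K-axiom yields O(flag_ledger).
Premise 4, O(~arm_system -> ~flag_ledger), contraposes to O(flag_ledger -> arm_system); with O(flag_ledger) we get O(arm_system).
So O(arm_system) holds — arm_system is obligatory. None of the other listed options is made obligatory by any chain of premises.

arm_system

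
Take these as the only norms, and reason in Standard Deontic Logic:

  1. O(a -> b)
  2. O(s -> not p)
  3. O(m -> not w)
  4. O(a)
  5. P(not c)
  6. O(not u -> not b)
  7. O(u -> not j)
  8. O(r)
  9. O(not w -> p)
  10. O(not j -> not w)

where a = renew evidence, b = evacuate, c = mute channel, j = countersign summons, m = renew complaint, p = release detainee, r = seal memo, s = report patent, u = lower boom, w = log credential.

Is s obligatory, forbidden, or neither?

Forbidden

Premise 4 states O(a) outright.
Applying K to premise 1 (O(a -> b)) and O(a) yields O(b).
Premise 6 is O(not u -> not b); contrapositively O(b -> u). Since O(b) holds, K gives O(u).
From O(u) and premise 7, O(u -> not j), we obtain O(not j).
Premise 10 is O(not j -> not w); since O(not j), deontic closure gives O(not w).
Applying K to premise 9 (O(not w -> p)) and O(not w) yields O(p).
Premise 2 is O(s -> not p); contrapositively O(p -> not s). Since O(p) holds, K gives O(not s).
Premises 3, 5, 8 do not contribute to this derivation.
Thus O(not s), which is F(s): s is forbidden.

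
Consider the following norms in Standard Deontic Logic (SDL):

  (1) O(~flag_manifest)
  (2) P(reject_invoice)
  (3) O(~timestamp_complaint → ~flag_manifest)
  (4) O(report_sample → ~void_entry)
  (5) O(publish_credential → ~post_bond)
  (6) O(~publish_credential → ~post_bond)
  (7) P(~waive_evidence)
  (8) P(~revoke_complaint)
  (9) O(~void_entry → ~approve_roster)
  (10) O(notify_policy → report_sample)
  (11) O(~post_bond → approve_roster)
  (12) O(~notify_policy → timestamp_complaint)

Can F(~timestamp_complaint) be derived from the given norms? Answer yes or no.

By case analysis on publish_credential: premise 5 gives O(publish_credential → ~post_bond) and premise 6 gives O(~publish_credential → ~post_bond), so O(~post_bond) either way.
With premise 11, O(~post_bond → approve_roster), the K-axiom yields O(approve_roster).
Premise 9 is O(~void_entry → ~approve_roster); contrapositively O(approve_roster → void_entry). Since O(approve_roster) holds, K gives O(void_entry).
Premise 4 is O(report_sample → ~void_entry); contrapositively O(void_entry → ~report_sample). Since O(void_entry) holds, K gives O(~report_sample).
Premise 10 is O(notify_policy → report_sample); contrapositively O(~report_sample → ~notify_policy). Since O(~report_sample) holds, K gives O(~notify_policy).
Applying K to premise 12 (O(~notify_policy → timestamp_complaint)) and O(~notify_policy) yields O(timestamp_complaint).
Premises 1, 2, 3, 7, 8 do not contribute to this derivation.
So O(timestamp_complaint) holds, i.e. F(~timestamp_complaint). The claim follows.

Yes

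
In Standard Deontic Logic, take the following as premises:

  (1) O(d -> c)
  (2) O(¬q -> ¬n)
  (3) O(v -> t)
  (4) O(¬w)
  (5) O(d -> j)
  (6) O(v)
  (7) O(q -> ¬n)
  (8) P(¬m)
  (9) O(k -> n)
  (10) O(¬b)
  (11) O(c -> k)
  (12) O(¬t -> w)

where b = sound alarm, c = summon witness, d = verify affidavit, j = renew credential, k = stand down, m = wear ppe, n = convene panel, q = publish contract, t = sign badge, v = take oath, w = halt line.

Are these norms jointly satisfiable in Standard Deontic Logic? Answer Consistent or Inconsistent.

Consistent

Premise 12 is O(¬t -> w), but O(¬t) is not derivable from the premises, so it does not yield O(w).
So O(w) is not derivable, and the apparent clash with O(¬w) does not arise.
A world satisfying every obligation exists (e.g. b=false, c=false, d=false, j=false, k=false, m=false, n=false, q=false, t=true, v=true, w=false); no atom is both obligatory and forbidden, so the set is consistent.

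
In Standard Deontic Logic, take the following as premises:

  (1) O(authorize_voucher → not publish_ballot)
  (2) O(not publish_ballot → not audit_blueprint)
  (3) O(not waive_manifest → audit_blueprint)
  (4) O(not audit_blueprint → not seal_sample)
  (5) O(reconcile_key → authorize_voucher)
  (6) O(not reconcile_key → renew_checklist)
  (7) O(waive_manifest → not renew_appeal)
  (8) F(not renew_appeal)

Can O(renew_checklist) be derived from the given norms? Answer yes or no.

Yes

Premise 8 is F(not renew_appeal), i.e. O(renew_appeal).
Premise 7, O(waive_manifest → not renew_appeal), contraposes to O(renew_appeal → not waive_manifest); with O(renew_appeal) we get O(not waive_manifest).
Applying K to premise 3 (O(not waive_manifest → audit_blueprint)) and O(not waive_manifest) yields O(audit_blueprint).
Premise 2, O(not publish_ballot → not audit_blueprint), contraposes to O(audit_blueprint → publish_ballot); with O(audit_blueprint) we get O(publish_ballot).
The contrapositive of premise 1 (O(authorize_voucher → not publish_ballot)) is O(publish_ballot → not authorize_voucher), and O(publish_ballot) is already established, so O(not authorize_voucher).
Premise 5, O(reconcile_key → authorize_voucher), contraposes to O(not authorize_voucher → not reconcile_key); with O(not authorize_voucher) we get O(not reconcile_key).
Applying K to premise 6 (O(not reconcile_key → renew_checklist)) and O(not reconcile_key) yields O(renew_checklist).
Premise 4 does not contribute to this derivation.
So O(renew_checklist) follows.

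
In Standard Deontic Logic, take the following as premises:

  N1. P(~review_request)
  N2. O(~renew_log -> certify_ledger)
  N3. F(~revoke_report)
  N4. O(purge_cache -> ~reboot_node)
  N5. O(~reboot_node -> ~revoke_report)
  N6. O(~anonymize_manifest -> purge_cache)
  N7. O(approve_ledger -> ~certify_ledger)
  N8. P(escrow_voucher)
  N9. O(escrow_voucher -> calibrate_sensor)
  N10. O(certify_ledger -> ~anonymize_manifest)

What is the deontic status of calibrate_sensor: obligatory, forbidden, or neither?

Premise 9 is O(escrow_voucher -> calibrate_sensor), but O(escrow_voucher) is not derivable from the premises (the permission P(escrow_voucher) asserts only ~O(~escrow_voucher), not O(escrow_voucher)), so it does not yield O(calibrate_sensor).
No premise or chain of K-axiom applications forces O(calibrate_sensor), and none forces O(~calibrate_sensor). So calibrate_sensor is neither obligatory nor forbidden under these norms.

Neither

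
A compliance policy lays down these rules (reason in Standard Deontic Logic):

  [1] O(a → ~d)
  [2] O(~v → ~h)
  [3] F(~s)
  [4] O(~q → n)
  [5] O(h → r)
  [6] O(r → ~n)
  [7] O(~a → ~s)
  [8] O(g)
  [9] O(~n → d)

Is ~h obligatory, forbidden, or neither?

Premise 3 is F(~s), i.e. O(s).
Premise 7, O(~a → ~s), contraposes to O(s → a); with O(s) we get O(a).
With premise 1, O(a → ~d), the K-axiom yields O(~d).
Premise 9 is O(~n → d); contrapositively O(~d → n). Since O(~d) holds, K gives O(n).
Premise 6 is O(r → ~n); contrapositively O(n → ~r). Since O(n) holds, K gives O(~r).
Premise 5 is O(h → r); contrapositively O(~r → ~h). Since O(~r) holds, K gives O(~h).
Premises 2, 4, 8 do not contribute to this derivation.
Hence ~h is obligatory.

Obligatory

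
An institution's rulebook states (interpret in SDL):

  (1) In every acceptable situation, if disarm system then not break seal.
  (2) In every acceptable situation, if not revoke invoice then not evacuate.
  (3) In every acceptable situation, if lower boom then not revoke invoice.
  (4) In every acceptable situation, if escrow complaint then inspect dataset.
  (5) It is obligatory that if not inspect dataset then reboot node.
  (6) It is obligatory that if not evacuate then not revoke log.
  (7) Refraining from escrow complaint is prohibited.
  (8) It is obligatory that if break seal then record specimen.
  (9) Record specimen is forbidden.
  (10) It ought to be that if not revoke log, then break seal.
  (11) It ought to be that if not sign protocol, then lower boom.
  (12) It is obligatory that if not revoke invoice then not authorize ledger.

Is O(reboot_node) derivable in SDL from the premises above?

No

Premise 5 is O(¬inspect_dataset → reboot_node), but O(¬inspect_dataset) is not derivable from the premises, so it does not yield O(reboot_node).
No other premise forces O(reboot_node). An ideal world satisfying every premise can still have reboot_node false, so O(reboot_node) is not derivable.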